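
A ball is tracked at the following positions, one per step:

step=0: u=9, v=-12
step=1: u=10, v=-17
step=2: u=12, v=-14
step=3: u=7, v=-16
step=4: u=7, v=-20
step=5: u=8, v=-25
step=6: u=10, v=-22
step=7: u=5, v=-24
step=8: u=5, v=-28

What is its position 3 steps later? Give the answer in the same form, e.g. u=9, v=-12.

u=3, v=-32

Step-to-step displacements: (+1, -5), (+2, +3), (-5, -2), (+0, -4), (+1, -5), (+2, +3), (-5, -2), (+0, -4) — a repeating cycle of length 4.
step 9: apply (+1, -5) → u=6, v=-33
step 10: apply (+2, +3) → u=8, v=-30
step 11: apply (-5, -2) → u=3, v=-32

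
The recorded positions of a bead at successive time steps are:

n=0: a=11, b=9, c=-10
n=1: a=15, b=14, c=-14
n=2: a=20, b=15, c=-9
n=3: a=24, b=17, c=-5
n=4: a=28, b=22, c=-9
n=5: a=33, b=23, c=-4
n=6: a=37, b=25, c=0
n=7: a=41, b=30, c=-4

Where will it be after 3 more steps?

Differencing gives (+4,+5,-4), (+5,+1,+5), (+4,+2,+4), (+4,+5,-4), (+5,+1,+5), (+4,+2,+4), (+4,+5,-4). This is the pattern (+4,+5,-4), (+5,+1,+5), (+4,+2,+4) repeated.
step 8: apply (+5,+1,+5) → a=46, b=31, c=1
step 9: apply (+4,+2,+4) → a=50, b=33, c=5
step 10: apply (+4,+5,-4) → a=54, b=38, c=1

a=54, b=38, c=1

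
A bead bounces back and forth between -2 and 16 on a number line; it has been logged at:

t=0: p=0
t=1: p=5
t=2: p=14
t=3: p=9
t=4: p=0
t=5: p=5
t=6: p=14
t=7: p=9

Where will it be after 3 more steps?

The value reflects between -2 and 16, moving 9 per step.
  step 8: 9 → 0
  step 9: 0 → 5
  step 10: 5 → 14

p=14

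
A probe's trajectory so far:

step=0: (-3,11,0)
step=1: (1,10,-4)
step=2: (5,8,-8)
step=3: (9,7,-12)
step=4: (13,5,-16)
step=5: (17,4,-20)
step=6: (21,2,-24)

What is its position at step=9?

(33,-2,-36)

The moves between consecutive positions are (+4,-1,-4), (+4,-2,-4), (+4,-1,-4), (+4,-2,-4), (+4,-1,-4), (+4,-2,-4); they repeat the 2-cycle [(+4,-1,-4), (+4,-2,-4)].
step 7: apply (+4,-1,-4) → (25,1,-28)
step 8: apply (+4,-2,-4) → (29,-1,-32)
step 9: apply (+4,-1,-4) → (33,-2,-36)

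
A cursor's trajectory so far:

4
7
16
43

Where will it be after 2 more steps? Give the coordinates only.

Consecutive displacements +3, +9, +27 scale by a factor of 3 each step.
step 4: 43 + 81 → 124
step 5: 124 + 243 → 367

367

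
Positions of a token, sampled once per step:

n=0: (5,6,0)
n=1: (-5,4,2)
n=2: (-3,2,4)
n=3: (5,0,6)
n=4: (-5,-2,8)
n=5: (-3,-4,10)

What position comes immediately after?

(5,-6,12)

First: cycles through 5, -5, -3 every 3 steps. Step 6 lands at position 0 of the cycle → 5.
Second: linear, -2 per step → -6 at step 6.
Third: linear, +2 per step → 12 at step 6.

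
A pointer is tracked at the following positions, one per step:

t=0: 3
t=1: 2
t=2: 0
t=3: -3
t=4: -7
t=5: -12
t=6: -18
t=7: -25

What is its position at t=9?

Taking differences between consecutive positions: -1, -2, -3, -4, -5, -6, -7. These grow by -1 each step.
step 8: -25 − 8 → -33
step 9: -33 − 9 → -42

-42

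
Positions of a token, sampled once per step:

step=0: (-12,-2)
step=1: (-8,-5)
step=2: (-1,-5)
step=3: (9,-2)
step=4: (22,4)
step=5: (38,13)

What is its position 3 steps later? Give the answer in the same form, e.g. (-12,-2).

(104,58)

First differences are (+4,-3), (+7,+0), (+10,+3), (+13,+6), (+16,+9); their common second difference is (+3,+3) (constant acceleration).
step 6: (38,13) + (+19,+12) → (57,25)
step 7: (57,25) + (+22,+15) → (79,40)
step 8: (79,40) + (+25,+18) → (104,58)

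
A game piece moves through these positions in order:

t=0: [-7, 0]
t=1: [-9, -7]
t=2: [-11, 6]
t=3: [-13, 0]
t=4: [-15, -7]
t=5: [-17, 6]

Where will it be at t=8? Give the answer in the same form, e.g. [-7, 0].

[-23, 6]

The first coordinate changes by -2 each step, so at step 8 it is -7 + 8·(-2) = -23.
The second coordinate repeats the cycle [0, -7, 6] with period 3; step 8 mod 3 = 2, giving 6.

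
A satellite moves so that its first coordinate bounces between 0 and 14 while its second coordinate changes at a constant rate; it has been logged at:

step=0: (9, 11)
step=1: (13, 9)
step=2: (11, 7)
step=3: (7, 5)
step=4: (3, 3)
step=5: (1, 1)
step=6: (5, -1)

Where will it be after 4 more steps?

(7, -9)

The first coordinate travels 4 per step and bounces off the walls at 0 and 14.
  step 7: 5 → 9
  step 8: 9 → 13
  step 9: 13 → 11
  step 10: 11 → 7
The second coordinate changes by -2 each step: at step 10 it is -9.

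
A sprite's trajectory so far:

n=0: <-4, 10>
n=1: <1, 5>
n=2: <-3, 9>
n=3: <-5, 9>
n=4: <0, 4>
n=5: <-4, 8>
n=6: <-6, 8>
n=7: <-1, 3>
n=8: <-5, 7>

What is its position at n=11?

<-6, 6>

Differencing gives <+5, -5>, <-4, +4>, <-2, +0>, <+5, -5>, <-4, +4>, <-2, +0>, <+5, -5>, <-4, +4>. This is the pattern <+5, -5>, <-4, +4>, <-2, +0> repeated.
step 9: apply <-2, +0> → <-7, 7>
step 10: apply <+5, -5> → <-2, 2>
step 11: apply <-4, +4> → <-6, 6>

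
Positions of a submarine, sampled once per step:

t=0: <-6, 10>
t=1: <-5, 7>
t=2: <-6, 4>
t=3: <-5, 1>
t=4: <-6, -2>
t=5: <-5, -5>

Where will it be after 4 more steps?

<-5, -17>

The first coordinate repeats the cycle [-6, -5] with period 2; step 9 mod 2 = 1, giving -5.
The second coordinate changes by -3 each step, so at step 9 it is 10 + 9·(-3) = -17.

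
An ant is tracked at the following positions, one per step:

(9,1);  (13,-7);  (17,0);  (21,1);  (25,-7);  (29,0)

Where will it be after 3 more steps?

First: linear, +4 per step → 41 at step 8.
Second: cycles through 1, -7, 0 every 3 steps. Step 8 lands at position 2 of the cycle → 0.

(41,0)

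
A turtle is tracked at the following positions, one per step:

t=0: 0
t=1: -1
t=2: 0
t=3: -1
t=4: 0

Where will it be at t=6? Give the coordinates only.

0

Consecutive displacements -1, +1, -1, +1 scale by a factor of -1 each step.
step 5: 0 − 1 → -1
step 6: -1 + 1 → 0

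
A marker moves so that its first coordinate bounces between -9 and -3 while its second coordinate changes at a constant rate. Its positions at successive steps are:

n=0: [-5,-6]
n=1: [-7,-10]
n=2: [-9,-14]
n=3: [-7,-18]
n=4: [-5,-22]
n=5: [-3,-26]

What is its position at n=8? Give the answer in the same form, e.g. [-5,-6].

The first coordinate reflects between -9 and -3, moving 2 per step.
  step 6: -3 → -5
  step 7: -5 → -7
  step 8: -7 → -9
The second coordinate changes by -4 each step: at step 8 it is -38.

[-9,-38]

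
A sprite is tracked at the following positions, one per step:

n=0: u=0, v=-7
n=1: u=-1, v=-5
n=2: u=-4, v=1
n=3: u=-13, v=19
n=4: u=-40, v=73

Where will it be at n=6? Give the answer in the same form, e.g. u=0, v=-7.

Step-to-step displacements: (-1, +2), (-3, +6), (-9, +18), (-27, +54); each is 3× the previous.
step 5: u=-40, v=73 + (-81, +162) → u=-121, v=235
step 6: u=-121, v=235 + (-243, +486) → u=-364, v=721

u=-364, v=721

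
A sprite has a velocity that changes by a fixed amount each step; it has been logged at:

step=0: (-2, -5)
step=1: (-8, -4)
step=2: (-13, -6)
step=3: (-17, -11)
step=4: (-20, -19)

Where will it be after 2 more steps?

(-23, -44)

Successive displacements: (-6, +1), (-5, -2), (-4, -5), (-3, -8) — each changes by (+1, -3).
step 5: (-20, -19) + (-2, -11) → (-22, -30)
step 6: (-22, -30) + (-1, -14) → (-23, -44)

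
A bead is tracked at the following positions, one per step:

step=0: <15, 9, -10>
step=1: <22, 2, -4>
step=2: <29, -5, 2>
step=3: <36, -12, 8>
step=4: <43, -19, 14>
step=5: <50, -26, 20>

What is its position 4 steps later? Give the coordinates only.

Each step adds <+7, -7, +6> to the position.
step 6: <50, -26, 20> + <+7, -7, +6> → <57, -33, 26>
step 7: <57, -33, 26> + <+7, -7, +6> → <64, -40, 32>
step 8: <64, -40, 32> + <+7, -7, +6> → <71, -47, 38>
step 9: <71, -47, 38> + <+7, -7, +6> → <78, -54, 44>

<78, -54, 44>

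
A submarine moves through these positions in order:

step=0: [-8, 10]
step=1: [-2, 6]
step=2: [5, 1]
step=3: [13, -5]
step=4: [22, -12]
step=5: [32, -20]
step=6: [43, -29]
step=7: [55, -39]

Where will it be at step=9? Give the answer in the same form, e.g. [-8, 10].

[82, -62]

Taking differences between consecutive positions: [+6, -4], [+7, -5], [+8, -6], [+9, -7], [+10, -8], [+11, -9], [+12, -10]. These grow by [+1, -1] each step.
step 8: [55, -39] + [+13, -11] → [68, -50]
step 9: [68, -50] + [+14, -12] → [82, -62]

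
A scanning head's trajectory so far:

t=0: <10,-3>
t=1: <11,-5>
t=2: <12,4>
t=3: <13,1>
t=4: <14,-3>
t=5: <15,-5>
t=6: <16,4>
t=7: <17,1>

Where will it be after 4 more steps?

<21,1>

First: linear, +1 per step → 21 at step 11.
Second: cycles through -3, -5, 4, 1 every 4 steps. Step 11 lands at position 3 of the cycle → 1.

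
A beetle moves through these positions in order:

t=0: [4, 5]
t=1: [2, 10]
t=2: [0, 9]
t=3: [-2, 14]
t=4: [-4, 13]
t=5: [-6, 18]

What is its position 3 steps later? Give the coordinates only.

Differencing gives [-2, +5], [-2, -1], [-2, +5], [-2, -1], [-2, +5]. This is the pattern [-2, +5], [-2, -1] repeated.
step 6: apply [-2, -1] → [-8, 17]
step 7: apply [-2, +5] → [-10, 22]
step 8: apply [-2, -1] → [-12, 21]

[-12, 21]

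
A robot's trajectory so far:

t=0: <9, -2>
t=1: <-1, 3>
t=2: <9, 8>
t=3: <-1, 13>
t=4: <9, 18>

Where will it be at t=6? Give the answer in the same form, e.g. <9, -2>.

<9, 28>

First: cycles through 9, -1 every 2 steps. Step 6 lands at position 0 of the cycle → 9.
Second: linear, +5 per step → 28 at step 6.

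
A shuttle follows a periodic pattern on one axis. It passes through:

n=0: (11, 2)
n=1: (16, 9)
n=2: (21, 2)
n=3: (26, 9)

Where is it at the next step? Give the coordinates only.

(31, 2)

First: linear, +5 per step → 31 at step 4.
Second: cycles through 2, 9 every 2 steps. Step 4 lands at position 0 of the cycle → 2.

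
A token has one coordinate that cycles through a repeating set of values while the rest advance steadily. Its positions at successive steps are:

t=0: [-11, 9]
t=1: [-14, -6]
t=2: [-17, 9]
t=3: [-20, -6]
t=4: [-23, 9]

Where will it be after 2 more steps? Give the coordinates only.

[-29, 9]

The first coordinate changes by -3 each step, so at step 6 it is -11 + 6·(-3) = -29.
The second coordinate repeats the cycle [9, -6] with period 2; step 6 mod 2 = 0, giving 9.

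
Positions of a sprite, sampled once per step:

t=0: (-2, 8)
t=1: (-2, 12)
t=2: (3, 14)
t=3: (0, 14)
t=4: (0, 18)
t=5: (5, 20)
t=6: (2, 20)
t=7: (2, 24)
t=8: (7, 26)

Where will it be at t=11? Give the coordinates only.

Differencing gives (+0, +4), (+5, +2), (-3, +0), (+0, +4), (+5, +2), (-3, +0), (+0, +4), (+5, +2). This is the pattern (+0, +4), (+5, +2), (-3, +0) repeated.
step 9: apply (-3, +0) → (4, 26)
step 10: apply (+0, +4) → (4, 30)
step 11: apply (+5, +2) → (9, 32)

(9, 32)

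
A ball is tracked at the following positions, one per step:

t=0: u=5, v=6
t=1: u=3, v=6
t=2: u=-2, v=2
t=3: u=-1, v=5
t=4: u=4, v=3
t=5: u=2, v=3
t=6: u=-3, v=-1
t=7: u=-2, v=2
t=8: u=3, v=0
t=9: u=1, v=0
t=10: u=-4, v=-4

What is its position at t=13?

The moves between consecutive positions are (-2,+0), (-5,-4), (+1,+3), (+5,-2), (-2,+0), (-5,-4), (+1,+3), (+5,-2), (-2,+0), (-5,-4); they repeat the 4-cycle [(-2,+0), (-5,-4), (+1,+3), (+5,-2)].
step 11: apply (+1,+3) → u=-3, v=-1
step 12: apply (+5,-2) → u=2, v=-3
step 13: apply (-2,+0) → u=0, v=-3

u=0, v=-3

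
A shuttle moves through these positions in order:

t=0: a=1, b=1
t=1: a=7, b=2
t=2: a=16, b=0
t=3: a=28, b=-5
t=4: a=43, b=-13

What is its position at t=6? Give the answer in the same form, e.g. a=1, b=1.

Taking differences between consecutive positions: (+6,+1), (+9,-2), (+12,-5), (+15,-8). These grow by (+3,-3) each step.
step 5: a=43, b=-13 + (+18,-11) → a=61, b=-24
step 6: a=61, b=-24 + (+21,-14) → a=82, b=-38

a=82, b=-38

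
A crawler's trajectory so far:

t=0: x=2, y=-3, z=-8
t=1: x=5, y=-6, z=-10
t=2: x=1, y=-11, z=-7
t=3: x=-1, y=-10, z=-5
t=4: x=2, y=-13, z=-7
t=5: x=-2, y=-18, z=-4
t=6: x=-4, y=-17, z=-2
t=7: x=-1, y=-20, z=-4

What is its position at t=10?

Step-to-step displacements: (+3, -3, -2), (-4, -5, +3), (-2, +1, +2), (+3, -3, -2), (-4, -5, +3), (-2, +1, +2), (+3, -3, -2) — a repeating cycle of length 3.
step 8: apply (-4, -5, +3) → x=-5, y=-25, z=-1
step 9: apply (-2, +1, +2) → x=-7, y=-24, z=1
step 10: apply (+3, -3, -2) → x=-4, y=-27, z=-1

x=-4, y=-27, z=-1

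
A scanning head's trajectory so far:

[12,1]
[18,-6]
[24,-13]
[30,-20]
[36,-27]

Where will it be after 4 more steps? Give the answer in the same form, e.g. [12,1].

[60,-55]

Constant displacement of [+6,-7] per step.
step 5: [36,-27] + [+6,-7] → [42,-34]
step 6: [42,-34] + [+6,-7] → [48,-41]
step 7: [48,-41] + [+6,-7] → [54,-48]
step 8: [54,-48] + [+6,-7] → [60,-55]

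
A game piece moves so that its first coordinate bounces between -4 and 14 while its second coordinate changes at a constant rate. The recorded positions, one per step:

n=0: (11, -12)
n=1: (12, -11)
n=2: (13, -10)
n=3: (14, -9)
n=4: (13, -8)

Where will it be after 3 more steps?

The first coordinate travels 1 per step and bounces off the walls at -4 and 14.
  step 5: 13 → 12
  step 6: 12 → 11
  step 7: 11 → 10
The second coordinate changes by +1 each step: at step 7 it is -5.

(10, -5)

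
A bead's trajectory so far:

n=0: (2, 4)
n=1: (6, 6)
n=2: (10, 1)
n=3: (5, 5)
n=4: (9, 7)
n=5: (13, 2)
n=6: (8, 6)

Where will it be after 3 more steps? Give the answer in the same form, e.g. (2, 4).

(11, 7)

The moves between consecutive positions are (+4, +2), (+4, -5), (-5, +4), (+4, +2), (+4, -5), (-5, +4); they repeat the 3-cycle [(+4, +2), (+4, -5), (-5, +4)].
step 7: apply (+4, +2) → (12, 8)
step 8: apply (+4, -5) → (16, 3)
step 9: apply (-5, +4) → (11, 7)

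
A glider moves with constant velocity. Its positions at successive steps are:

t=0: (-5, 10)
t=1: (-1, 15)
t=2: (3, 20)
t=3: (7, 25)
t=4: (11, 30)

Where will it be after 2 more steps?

(19, 40)

Constant displacement of (+4, +5) per step.
step 5: (11, 30) + (+4, +5) → (15, 35)
step 6: (15, 35) + (+4, +5) → (19, 40)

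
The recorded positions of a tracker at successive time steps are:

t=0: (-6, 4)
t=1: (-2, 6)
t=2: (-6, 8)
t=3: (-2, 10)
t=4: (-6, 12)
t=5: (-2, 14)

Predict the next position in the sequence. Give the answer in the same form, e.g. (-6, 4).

(-6, 16)

First: cycles through -6, -2 every 2 steps. Step 6 lands at position 0 of the cycle → -6.
Second: linear, +2 per step → 16 at step 6.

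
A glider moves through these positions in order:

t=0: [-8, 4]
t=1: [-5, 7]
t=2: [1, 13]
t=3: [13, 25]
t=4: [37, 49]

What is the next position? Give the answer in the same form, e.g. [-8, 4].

[85, 97]

The jumps are [+3, +3], [+6, +6], [+12, +12], [+24, +24] — a geometric progression with ratio 2.
step 5: [37, 49] + [+48, +48] → [85, 97]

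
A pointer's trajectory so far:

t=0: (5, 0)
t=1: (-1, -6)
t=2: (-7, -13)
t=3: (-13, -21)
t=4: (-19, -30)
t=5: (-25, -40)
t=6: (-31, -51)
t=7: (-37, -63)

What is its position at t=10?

Taking differences between consecutive positions: (-6, -6), (-6, -7), (-6, -8), (-6, -9), (-6, -10), (-6, -11), (-6, -12). These grow by (+0, -1) each step.
step 8: (-37, -63) + (-6, -13) → (-43, -76)
step 9: (-43, -76) + (-6, -14) → (-49, -90)
step 10: (-49, -90) + (-6, -15) → (-55, -105)

(-55, -105)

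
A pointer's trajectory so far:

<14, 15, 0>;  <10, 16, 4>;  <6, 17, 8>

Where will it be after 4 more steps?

Each step adds <-4, +1, +4> to the position.
step 3: <6, 17, 8> + <-4, +1, +4> → <2, 18, 12>
step 4: <2, 18, 12> + <-4, +1, +4> → <-2, 19, 16>
step 5: <-2, 19, 16> + <-4, +1, +4> → <-6, 20, 20>
step 6: <-6, 20, 20> + <-4, +1, +4> → <-10, 21, 24>

<-10, 21, 24>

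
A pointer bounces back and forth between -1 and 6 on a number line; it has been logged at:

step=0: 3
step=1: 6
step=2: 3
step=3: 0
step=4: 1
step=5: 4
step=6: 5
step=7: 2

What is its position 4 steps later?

4

The value reflects between -1 and 6, moving 3 per step.
  step 8: 2 → -1
  step 9: -1 → 2
  step 10: 2 → 5
  step 11: 5 → 4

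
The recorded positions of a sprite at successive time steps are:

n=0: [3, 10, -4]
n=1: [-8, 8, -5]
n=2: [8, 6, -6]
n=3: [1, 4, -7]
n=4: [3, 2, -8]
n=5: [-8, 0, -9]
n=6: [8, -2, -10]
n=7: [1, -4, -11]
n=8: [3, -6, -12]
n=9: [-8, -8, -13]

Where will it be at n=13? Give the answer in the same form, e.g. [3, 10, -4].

The first coordinate repeats the cycle [3, -8, 8, 1] with period 4; step 13 mod 4 = 1, giving -8.
The second coordinate changes by -2 each step, so at step 13 it is 10 + 13·(-2) = -16.
The third coordinate changes by -1 each step, so at step 13 it is -4 + 13·(-1) = -17.

[-8, -16, -17]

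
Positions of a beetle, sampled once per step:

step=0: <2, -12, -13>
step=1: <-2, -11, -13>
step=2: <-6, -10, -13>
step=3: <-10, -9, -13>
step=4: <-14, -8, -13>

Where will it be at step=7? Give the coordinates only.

<-26, -5, -13>

Each step adds <-4, +1, +0> to the position.
step 5: <-14, -8, -13> + <-4, +1, +0> → <-18, -7, -13>
step 6: <-18, -7, -13> + <-4, +1, +0> → <-22, -6, -13>
step 7: <-22, -6, -13> + <-4, +1, +0> → <-26, -5, -13>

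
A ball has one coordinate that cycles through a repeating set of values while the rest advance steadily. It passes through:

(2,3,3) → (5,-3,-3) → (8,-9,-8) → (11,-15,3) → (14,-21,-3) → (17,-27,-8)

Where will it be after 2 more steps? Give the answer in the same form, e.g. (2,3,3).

First: linear, +3 per step → 23 at step 7.
Second: linear, -6 per step → -39 at step 7.
Third: cycles through 3, -3, -8 every 3 steps. Step 7 lands at position 1 of the cycle → -3.

(23,-39,-3)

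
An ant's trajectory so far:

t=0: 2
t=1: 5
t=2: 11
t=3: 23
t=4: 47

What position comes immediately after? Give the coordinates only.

95

Step-to-step displacements: +3, +6, +12, +24; each is 2× the previous.
step 5: 47 + 48 → 95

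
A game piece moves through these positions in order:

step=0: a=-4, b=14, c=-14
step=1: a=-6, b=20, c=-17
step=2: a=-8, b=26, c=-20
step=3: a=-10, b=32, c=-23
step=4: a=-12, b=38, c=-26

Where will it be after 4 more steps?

Each step adds (-2, +6, -3) to the position.
step 5: a=-12, b=38, c=-26 + (-2, +6, -3) → a=-14, b=44, c=-29
step 6: a=-14, b=44, c=-29 + (-2, +6, -3) → a=-16, b=50, c=-32
step 7: a=-16, b=50, c=-32 + (-2, +6, -3) → a=-18, b=56, c=-35
step 8: a=-18, b=56, c=-35 + (-2, +6, -3) → a=-20, b=62, c=-38

a=-20, b=62, c=-38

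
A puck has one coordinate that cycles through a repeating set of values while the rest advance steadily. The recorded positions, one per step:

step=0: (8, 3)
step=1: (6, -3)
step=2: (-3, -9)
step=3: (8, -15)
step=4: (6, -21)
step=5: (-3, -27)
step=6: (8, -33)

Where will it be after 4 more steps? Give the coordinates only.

First: cycles through 8, 6, -3 every 3 steps. Step 10 lands at position 1 of the cycle → 6.
Second: linear, -6 per step → -57 at step 10.

(6, -57)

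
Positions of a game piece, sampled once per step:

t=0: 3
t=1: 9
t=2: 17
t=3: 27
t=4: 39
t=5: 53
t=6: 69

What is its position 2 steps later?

107

Successive displacements: +6, +8, +10, +12, +14, +16 — each changes by +2.
step 7: 69 + 18 → 87
step 8: 87 + 20 → 107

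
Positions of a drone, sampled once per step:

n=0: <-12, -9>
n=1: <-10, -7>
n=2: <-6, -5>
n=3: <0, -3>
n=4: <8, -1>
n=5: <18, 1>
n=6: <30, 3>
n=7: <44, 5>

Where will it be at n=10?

Taking differences between consecutive positions: <+2, +2>, <+4, +2>, <+6, +2>, <+8, +2>, <+10, +2>, <+12, +2>, <+14, +2>. These grow by <+2, +0> each step.
step 8: <44, 5> + <+16, +2> → <60, 7>
step 9: <60, 7> + <+18, +2> → <78, 9>
step 10: <78, 9> + <+20, +2> → <98, 11>

<98, 11>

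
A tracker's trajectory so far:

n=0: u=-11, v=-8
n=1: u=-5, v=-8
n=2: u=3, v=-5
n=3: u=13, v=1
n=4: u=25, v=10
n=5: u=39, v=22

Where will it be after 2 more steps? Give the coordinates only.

u=73, v=55

Taking differences between consecutive positions: (+6, +0), (+8, +3), (+10, +6), (+12, +9), (+14, +12). These grow by (+2, +3) each step.
step 6: u=39, v=22 + (+16, +15) → u=55, v=37
step 7: u=55, v=37 + (+18, +18) → u=73, v=55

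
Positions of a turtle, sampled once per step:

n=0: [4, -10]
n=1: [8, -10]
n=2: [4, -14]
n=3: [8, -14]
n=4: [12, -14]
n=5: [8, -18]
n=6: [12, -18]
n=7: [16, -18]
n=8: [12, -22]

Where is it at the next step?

[16, -22]

Differencing gives [+4, +0], [-4, -4], [+4, +0], [+4, +0], [-4, -4], [+4, +0], [+4, +0], [-4, -4]. This is the pattern [+4, +0], [-4, -4], [+4, +0] repeated.
step 9: apply [+4, +0] → [16, -22]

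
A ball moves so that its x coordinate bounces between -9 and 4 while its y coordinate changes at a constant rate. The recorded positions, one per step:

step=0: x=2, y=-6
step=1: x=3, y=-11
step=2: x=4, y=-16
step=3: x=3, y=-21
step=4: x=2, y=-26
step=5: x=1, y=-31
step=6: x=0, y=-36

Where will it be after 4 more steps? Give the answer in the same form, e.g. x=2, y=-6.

x=-4, y=-56

The x coordinate reflects between -9 and 4, moving 1 per step.
  step 7: 0 → -1
  step 8: -1 → -2
  step 9: -2 → -3
  step 10: -3 → -4
The y coordinate changes by -5 each step: at step 10 it is -56.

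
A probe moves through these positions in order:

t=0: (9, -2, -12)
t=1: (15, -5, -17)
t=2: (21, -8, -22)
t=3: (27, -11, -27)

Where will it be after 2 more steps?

Constant displacement of (+6, -3, -5) per step.
step 4: (27, -11, -27) + (+6, -3, -5) → (33, -14, -32)
step 5: (33, -14, -32) + (+6, -3, -5) → (39, -17, -37)

(39, -17, -37)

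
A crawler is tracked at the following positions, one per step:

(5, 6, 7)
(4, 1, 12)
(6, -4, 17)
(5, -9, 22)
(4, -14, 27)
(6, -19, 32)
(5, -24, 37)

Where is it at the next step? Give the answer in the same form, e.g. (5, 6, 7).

First: cycles through 5, 4, 6 every 3 steps. Step 7 lands at position 1 of the cycle → 4.
Second: linear, -5 per step → -29 at step 7.
Third: linear, +5 per step → 42 at step 7.

(4, -29, 42)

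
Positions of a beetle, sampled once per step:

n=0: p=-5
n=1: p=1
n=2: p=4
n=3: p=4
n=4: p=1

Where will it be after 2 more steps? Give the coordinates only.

First differences are +6, +3, +0, -3; their common second difference is -3 (constant acceleration).
step 5: 1 − 6 → p=-5
step 6: -5 − 9 → p=-14

p=-14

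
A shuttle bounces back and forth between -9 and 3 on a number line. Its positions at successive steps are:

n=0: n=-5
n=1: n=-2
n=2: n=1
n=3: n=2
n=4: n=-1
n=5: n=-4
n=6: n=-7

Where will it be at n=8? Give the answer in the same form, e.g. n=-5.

n=-5

The value travels 3 per step and bounces off the walls at -9 and 3.
  step 7: -7 → -8
  step 8: -8 → -5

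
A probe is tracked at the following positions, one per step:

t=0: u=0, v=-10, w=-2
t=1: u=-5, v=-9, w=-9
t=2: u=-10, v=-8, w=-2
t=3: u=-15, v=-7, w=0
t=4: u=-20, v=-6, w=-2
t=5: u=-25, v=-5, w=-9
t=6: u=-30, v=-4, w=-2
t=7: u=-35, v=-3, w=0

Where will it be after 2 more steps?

U: linear, -5 per step → -45 at step 9.
V: linear, +1 per step → -1 at step 9.
W: cycles through -2, -9, -2, 0 every 4 steps. Step 9 lands at position 1 of the cycle → -9.

u=-45, v=-1, w=-9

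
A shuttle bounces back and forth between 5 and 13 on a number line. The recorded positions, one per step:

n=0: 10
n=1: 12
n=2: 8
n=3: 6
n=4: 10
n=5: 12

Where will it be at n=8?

10

The value reflects between 5 and 13, moving 4 per step.
  step 6: 12 → 8
  step 7: 8 → 6
  step 8: 6 → 10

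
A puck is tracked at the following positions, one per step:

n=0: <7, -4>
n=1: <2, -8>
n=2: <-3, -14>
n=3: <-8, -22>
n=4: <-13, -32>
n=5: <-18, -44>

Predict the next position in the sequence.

First differences are <-5, -4>, <-5, -6>, <-5, -8>, <-5, -10>, <-5, -12>; their common second difference is <+0, -2> (constant acceleration).
step 6: <-18, -44> + <-5, -14> → <-23, -58>

<-23, -58>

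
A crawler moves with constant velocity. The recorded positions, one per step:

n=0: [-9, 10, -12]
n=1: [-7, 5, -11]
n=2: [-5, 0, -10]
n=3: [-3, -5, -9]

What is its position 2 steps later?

[1, -15, -7]

Each step adds [+2, -5, +1] to the position.
step 4: [-3, -5, -9] + [+2, -5, +1] → [-1, -10, -8]
step 5: [-1, -10, -8] + [+2, -5, +1] → [1, -15, -7]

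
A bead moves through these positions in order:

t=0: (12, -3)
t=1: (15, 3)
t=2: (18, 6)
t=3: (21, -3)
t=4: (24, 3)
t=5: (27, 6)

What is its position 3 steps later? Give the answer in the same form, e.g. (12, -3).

(36, 6)

The first coordinate changes by +3 each step, so at step 8 it is 12 + 8·(3) = 36.
The second coordinate repeats the cycle [-3, 3, 6] with period 3; step 8 mod 3 = 2, giving 6.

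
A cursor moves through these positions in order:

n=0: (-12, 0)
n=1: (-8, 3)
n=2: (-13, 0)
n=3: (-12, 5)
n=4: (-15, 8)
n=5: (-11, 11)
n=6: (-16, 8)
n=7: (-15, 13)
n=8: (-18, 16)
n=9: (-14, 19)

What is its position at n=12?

(-21, 24)

Step-to-step displacements: (+4, +3), (-5, -3), (+1, +5), (-3, +3), (+4, +3), (-5, -3), (+1, +5), (-3, +3), (+4, +3) — a repeating cycle of length 4.
step 10: apply (-5, -3) → (-19, 16)
step 11: apply (+1, +5) → (-18, 21)
step 12: apply (-3, +3) → (-21, 24)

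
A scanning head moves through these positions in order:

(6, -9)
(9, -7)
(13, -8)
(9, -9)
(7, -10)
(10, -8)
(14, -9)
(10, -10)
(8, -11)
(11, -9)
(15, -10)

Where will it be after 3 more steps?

(12, -10)

The moves between consecutive positions are (+3, +2), (+4, -1), (-4, -1), (-2, -1), (+3, +2), (+4, -1), (-4, -1), (-2, -1), (+3, +2), (+4, -1); they repeat the 4-cycle [(+3, +2), (+4, -1), (-4, -1), (-2, -1)].
step 11: apply (-4, -1) → (11, -11)
step 12: apply (-2, -1) → (9, -12)
step 13: apply (+3, +2) → (12, -10)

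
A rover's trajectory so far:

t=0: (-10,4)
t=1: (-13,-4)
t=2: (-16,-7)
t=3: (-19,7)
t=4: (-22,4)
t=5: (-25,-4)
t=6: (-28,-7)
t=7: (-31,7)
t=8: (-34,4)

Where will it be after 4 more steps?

(-46,4)

The first coordinate changes by -3 each step, so at step 12 it is -10 + 12·(-3) = -46.
The second coordinate repeats the cycle [4, -4, -7, 7] with period 4; step 12 mod 4 = 0, giving 4.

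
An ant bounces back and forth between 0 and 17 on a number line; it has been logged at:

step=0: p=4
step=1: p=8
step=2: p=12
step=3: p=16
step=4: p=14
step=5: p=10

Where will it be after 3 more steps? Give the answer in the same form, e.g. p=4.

The value reflects between 0 and 17, moving 4 per step.
  step 6: 10 → 6
  step 7: 6 → 2
  step 8: 2 → 2

p=2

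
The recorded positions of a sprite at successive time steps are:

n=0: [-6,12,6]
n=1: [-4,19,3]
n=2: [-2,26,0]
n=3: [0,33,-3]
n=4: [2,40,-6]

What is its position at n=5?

Constant displacement of [+2,+7,-3] per step.
step 5: [2,40,-6] + [+2,+7,-3] → [4,47,-9]

[4,47,-9]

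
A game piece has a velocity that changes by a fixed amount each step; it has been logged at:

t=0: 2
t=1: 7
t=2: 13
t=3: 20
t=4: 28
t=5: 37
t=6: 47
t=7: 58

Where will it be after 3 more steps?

97

First differences are +5, +6, +7, +8, +9, +10, +11; their common second difference is +1 (constant acceleration).
step 8: 58 + 12 → 70
step 9: 70 + 13 → 83
step 10: 83 + 14 → 97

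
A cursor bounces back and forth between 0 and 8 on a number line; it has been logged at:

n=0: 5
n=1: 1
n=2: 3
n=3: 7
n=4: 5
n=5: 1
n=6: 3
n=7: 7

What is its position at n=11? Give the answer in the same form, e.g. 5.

7

The value reflects between 0 and 8, moving 4 per step.
  step 8: 7 → 5
  step 9: 5 → 1
  step 10: 1 → 3
  step 11: 3 → 7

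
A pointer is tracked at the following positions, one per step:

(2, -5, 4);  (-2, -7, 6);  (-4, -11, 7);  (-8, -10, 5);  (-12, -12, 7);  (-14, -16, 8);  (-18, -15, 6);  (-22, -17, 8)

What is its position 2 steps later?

(-28, -20, 7)

Step-to-step displacements: (-4, -2, +2), (-2, -4, +1), (-4, +1, -2), (-4, -2, +2), (-2, -4, +1), (-4, +1, -2), (-4, -2, +2) — a repeating cycle of length 3.
step 8: apply (-2, -4, +1) → (-24, -21, 9)
step 9: apply (-4, +1, -2) → (-28, -20, 7)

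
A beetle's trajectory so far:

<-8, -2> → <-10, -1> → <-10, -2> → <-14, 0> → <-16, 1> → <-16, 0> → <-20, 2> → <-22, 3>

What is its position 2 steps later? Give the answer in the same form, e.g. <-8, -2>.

Differencing gives <-2, +1>, <+0, -1>, <-4, +2>, <-2, +1>, <+0, -1>, <-4, +2>, <-2, +1>. This is the pattern <-2, +1>, <+0, -1>, <-4, +2> repeated.
step 8: apply <+0, -1> → <-22, 2>
step 9: apply <-4, +2> → <-26, 4>

<-26, 4>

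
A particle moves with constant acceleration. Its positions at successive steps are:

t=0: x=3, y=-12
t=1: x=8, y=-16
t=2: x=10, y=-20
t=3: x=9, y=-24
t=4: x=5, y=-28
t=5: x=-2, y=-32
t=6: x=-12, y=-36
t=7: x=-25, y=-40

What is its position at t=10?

x=-82, y=-52

Successive displacements: (+5, -4), (+2, -4), (-1, -4), (-4, -4), (-7, -4), (-10, -4), (-13, -4) — each changes by (-3, +0).
step 8: x=-25, y=-40 + (-16, -4) → x=-41, y=-44
step 9: x=-41, y=-44 + (-19, -4) → x=-60, y=-48
step 10: x=-60, y=-48 + (-22, -4) → x=-82, y=-52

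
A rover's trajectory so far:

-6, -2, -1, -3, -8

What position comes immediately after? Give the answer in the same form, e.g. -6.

Successive displacements: +4, +1, -2, -5 — each changes by -3.
step 5: -8 − 8 → -16

-16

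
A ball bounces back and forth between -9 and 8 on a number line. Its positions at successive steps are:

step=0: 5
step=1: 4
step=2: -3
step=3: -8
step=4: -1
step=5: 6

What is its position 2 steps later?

The value reflects between -9 and 8, moving 7 per step.
  step 6: 6 → 3
  step 7: 3 → -4

-4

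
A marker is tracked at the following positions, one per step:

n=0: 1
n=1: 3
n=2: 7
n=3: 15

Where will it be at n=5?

63

Step-to-step displacements: +2, +4, +8; each is 2× the previous.
step 4: 15 + 16 → 31
step 5: 31 + 32 → 63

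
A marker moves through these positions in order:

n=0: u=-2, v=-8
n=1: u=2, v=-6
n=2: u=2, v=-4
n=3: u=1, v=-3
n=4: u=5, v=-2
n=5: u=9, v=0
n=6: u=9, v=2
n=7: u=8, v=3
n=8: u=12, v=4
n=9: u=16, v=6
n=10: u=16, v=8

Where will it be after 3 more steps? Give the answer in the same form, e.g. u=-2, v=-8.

u=23, v=12

Differencing gives (+4, +2), (+0, +2), (-1, +1), (+4, +1), (+4, +2), (+0, +2), (-1, +1), (+4, +1), (+4, +2), (+0, +2). This is the pattern (+4, +2), (+0, +2), (-1, +1), (+4, +1) repeated.
step 11: apply (-1, +1) → u=15, v=9
step 12: apply (+4, +1) → u=19, v=10
step 13: apply (+4, +2) → u=23, v=12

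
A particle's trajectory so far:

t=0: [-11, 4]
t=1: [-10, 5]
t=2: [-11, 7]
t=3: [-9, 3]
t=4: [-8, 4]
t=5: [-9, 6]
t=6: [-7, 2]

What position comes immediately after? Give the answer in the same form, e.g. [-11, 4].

The moves between consecutive positions are [+1, +1], [-1, +2], [+2, -4], [+1, +1], [-1, +2], [+2, -4]; they repeat the 3-cycle [[+1, +1], [-1, +2], [+2, -4]].
step 7: apply [+1, +1] → [-6, 3]

[-6, 3]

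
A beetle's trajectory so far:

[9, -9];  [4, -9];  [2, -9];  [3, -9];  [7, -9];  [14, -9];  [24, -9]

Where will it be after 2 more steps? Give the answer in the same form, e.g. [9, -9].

Taking differences between consecutive positions: [-5, +0], [-2, +0], [+1, +0], [+4, +0], [+7, +0], [+10, +0]. These grow by [+3, +0] each step.
step 7: [24, -9] + [+13, +0] → [37, -9]
step 8: [37, -9] + [+16, +0] → [53, -9]

[53, -9]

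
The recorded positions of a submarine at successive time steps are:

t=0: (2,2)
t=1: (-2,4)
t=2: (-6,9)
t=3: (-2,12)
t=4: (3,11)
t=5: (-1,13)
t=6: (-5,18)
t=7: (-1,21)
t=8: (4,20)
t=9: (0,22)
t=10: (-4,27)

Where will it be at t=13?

(1,31)

The moves between consecutive positions are (-4,+2), (-4,+5), (+4,+3), (+5,-1), (-4,+2), (-4,+5), (+4,+3), (+5,-1), (-4,+2), (-4,+5); they repeat the 4-cycle [(-4,+2), (-4,+5), (+4,+3), (+5,-1)].
step 11: apply (+4,+3) → (0,30)
step 12: apply (+5,-1) → (5,29)
step 13: apply (-4,+2) → (1,31)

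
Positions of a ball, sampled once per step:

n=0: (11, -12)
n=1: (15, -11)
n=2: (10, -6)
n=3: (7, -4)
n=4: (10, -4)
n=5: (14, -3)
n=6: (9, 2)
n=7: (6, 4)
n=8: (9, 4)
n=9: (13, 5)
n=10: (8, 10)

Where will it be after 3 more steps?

The moves between consecutive positions are (+4, +1), (-5, +5), (-3, +2), (+3, +0), (+4, +1), (-5, +5), (-3, +2), (+3, +0), (+4, +1), (-5, +5); they repeat the 4-cycle [(+4, +1), (-5, +5), (-3, +2), (+3, +0)].
step 11: apply (-3, +2) → (5, 12)
step 12: apply (+3, +0) → (8, 12)
step 13: apply (+4, +1) → (12, 13)

(12, 13)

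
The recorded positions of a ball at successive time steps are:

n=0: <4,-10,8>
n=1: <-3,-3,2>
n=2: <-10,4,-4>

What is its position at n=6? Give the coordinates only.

Constant displacement of <-7,+7,-6> per step.
step 3: <-10,4,-4> + <-7,+7,-6> → <-17,11,-10>
step 4: <-17,11,-10> + <-7,+7,-6> → <-24,18,-16>
step 5: <-24,18,-16> + <-7,+7,-6> → <-31,25,-22>
step 6: <-31,25,-22> + <-7,+7,-6> → <-38,32,-28>

<-38,32,-28>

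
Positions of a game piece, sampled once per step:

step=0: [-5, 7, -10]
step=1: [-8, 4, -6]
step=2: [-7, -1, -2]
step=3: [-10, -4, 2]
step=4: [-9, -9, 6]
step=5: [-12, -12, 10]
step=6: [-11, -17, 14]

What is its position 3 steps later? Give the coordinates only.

[-16, -28, 26]

Differencing gives [-3, -3, +4], [+1, -5, +4], [-3, -3, +4], [+1, -5, +4], [-3, -3, +4], [+1, -5, +4]. This is the pattern [-3, -3, +4], [+1, -5, +4] repeated.
step 7: apply [-3, -3, +4] → [-14, -20, 18]
step 8: apply [+1, -5, +4] → [-13, -25, 22]
step 9: apply [-3, -3, +4] → [-16, -28, 26]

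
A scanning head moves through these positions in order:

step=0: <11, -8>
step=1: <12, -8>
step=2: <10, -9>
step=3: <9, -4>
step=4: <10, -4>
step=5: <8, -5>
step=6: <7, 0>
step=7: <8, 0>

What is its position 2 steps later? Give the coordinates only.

<5, 4>

Differencing gives <+1, +0>, <-2, -1>, <-1, +5>, <+1, +0>, <-2, -1>, <-1, +5>, <+1, +0>. This is the pattern <+1, +0>, <-2, -1>, <-1, +5> repeated.
step 8: apply <-2, -1> → <6, -1>
step 9: apply <-1, +5> → <5, 4>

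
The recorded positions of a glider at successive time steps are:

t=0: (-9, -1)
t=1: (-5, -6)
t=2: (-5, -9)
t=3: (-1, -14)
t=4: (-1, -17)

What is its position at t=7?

Differencing gives (+4, -5), (+0, -3), (+4, -5), (+0, -3). This is the pattern (+4, -5), (+0, -3) repeated.
step 5: apply (+4, -5) → (3, -22)
step 6: apply (+0, -3) → (3, -25)
step 7: apply (+4, -5) → (7, -30)

(7, -30)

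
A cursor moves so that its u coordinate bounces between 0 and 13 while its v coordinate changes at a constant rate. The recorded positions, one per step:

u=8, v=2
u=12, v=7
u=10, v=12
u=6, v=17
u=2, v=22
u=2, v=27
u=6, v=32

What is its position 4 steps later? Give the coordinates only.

The u coordinate reflects between 0 and 13, moving 4 per step.
  step 7: 6 → 10
  step 8: 10 → 12
  step 9: 12 → 8
  step 10: 8 → 4
The v coordinate changes by +5 each step: at step 10 it is 52.

u=4, v=52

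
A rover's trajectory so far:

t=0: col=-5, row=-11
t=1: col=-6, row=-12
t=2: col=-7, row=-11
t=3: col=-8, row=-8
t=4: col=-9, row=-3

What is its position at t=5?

col=-10, row=4

Taking differences between consecutive positions: (-1,-1), (-1,+1), (-1,+3), (-1,+5). These grow by (+0,+2) each step.
step 5: col=-9, row=-3 + (-1,+7) → col=-10, row=4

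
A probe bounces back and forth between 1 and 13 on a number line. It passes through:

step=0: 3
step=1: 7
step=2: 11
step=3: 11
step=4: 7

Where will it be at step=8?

11

The value travels 4 per step and bounces off the walls at 1 and 13.
  step 5: 7 → 3
  step 6: 3 → 3
  step 7: 3 → 7
  step 8: 7 → 11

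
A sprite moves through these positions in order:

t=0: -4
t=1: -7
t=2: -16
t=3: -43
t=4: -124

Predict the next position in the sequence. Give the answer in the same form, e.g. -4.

-367

Step-to-step displacements: -3, -9, -27, -81; each is 3× the previous.
step 5: -124 − 243 → -367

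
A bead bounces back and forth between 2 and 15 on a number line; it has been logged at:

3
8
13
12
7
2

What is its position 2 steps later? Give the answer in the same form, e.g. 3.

The value travels 5 per step and bounces off the walls at 2 and 15.
  step 6: 2 → 7
  step 7: 7 → 12

12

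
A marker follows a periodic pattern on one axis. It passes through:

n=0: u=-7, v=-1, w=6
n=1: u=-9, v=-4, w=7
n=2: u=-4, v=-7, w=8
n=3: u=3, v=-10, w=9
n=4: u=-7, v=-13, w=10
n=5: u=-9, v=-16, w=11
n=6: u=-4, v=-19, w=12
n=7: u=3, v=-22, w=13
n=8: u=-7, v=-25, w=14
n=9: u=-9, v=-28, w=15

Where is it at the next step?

u=-4, v=-31, w=16

U: cycles through -7, -9, -4, 3 every 4 steps. Step 10 lands at position 2 of the cycle → -4.
V: linear, -3 per step → -31 at step 10.
W: linear, +1 per step → 16 at step 10.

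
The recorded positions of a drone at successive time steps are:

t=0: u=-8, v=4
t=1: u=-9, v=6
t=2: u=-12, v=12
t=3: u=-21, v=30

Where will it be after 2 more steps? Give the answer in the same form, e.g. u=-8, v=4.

u=-129, v=246

Consecutive displacements (-1, +2), (-3, +6), (-9, +18) scale by a factor of 3 each step.
step 4: u=-21, v=30 + (-27, +54) → u=-48, v=84
step 5: u=-48, v=84 + (-81, +162) → u=-129, v=246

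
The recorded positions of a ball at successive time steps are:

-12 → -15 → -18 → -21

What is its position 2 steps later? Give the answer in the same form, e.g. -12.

Each step adds -3 to the position.
step 4: -21 − 3 → -24
step 5: -24 − 3 → -27

-27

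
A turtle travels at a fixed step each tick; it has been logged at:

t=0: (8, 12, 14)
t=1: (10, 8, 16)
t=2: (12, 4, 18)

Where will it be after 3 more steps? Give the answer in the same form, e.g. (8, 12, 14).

Constant displacement of (+2, -4, +2) per step.
step 3: (12, 4, 18) + (+2, -4, +2) → (14, 0, 20)
step 4: (14, 0, 20) + (+2, -4, +2) → (16, -4, 22)
step 5: (16, -4, 22) + (+2, -4, +2) → (18, -8, 24)

(18, -8, 24)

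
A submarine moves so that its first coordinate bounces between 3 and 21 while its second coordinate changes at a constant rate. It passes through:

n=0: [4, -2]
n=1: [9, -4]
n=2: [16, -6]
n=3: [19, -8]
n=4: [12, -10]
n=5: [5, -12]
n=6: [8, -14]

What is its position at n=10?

The first coordinate travels 7 per step and bounces off the walls at 3 and 21.
  step 7: 8 → 15
  step 8: 15 → 20
  step 9: 20 → 13
  step 10: 13 → 6
The second coordinate changes by -2 each step: at step 10 it is -22.

[6, -22]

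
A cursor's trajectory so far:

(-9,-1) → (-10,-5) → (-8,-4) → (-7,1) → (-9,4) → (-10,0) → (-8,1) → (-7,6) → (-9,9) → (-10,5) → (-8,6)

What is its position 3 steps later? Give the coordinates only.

(-10,10)

The moves between consecutive positions are (-1,-4), (+2,+1), (+1,+5), (-2,+3), (-1,-4), (+2,+1), (+1,+5), (-2,+3), (-1,-4), (+2,+1); they repeat the 4-cycle [(-1,-4), (+2,+1), (+1,+5), (-2,+3)].
step 11: apply (+1,+5) → (-7,11)
step 12: apply (-2,+3) → (-9,14)
step 13: apply (-1,-4) → (-10,10)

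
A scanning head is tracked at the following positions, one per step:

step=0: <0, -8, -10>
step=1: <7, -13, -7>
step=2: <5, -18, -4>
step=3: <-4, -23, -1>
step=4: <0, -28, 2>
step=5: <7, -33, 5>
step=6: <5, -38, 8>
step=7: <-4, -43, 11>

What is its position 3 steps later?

<5, -58, 20>

First: cycles through 0, 7, 5, -4 every 4 steps. Step 10 lands at position 2 of the cycle → 5.
Second: linear, -5 per step → -58 at step 10.
Third: linear, +3 per step → 20 at step 10.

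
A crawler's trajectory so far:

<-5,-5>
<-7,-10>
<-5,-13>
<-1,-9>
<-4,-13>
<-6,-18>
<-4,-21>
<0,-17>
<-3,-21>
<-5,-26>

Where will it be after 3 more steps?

<-2,-29>

The moves between consecutive positions are <-2,-5>, <+2,-3>, <+4,+4>, <-3,-4>, <-2,-5>, <+2,-3>, <+4,+4>, <-3,-4>, <-2,-5>; they repeat the 4-cycle [<-2,-5>, <+2,-3>, <+4,+4>, <-3,-4>].
step 10: apply <+2,-3> → <-3,-29>
step 11: apply <+4,+4> → <1,-25>
step 12: apply <-3,-4> → <-2,-29>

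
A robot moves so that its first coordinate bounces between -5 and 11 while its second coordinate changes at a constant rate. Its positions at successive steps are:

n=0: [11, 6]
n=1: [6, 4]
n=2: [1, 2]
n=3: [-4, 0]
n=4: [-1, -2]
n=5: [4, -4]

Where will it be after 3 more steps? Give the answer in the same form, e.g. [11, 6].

[3, -10]

The first coordinate travels 5 per step and bounces off the walls at -5 and 11.
  step 6: 4 → 9
  step 7: 9 → 8
  step 8: 8 → 3
The second coordinate changes by -2 each step: at step 8 it is -10.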